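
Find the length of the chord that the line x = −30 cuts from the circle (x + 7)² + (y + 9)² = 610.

18

Centre (−7, −9), r² = 610. Perpendicular distance d from centre to line = |23| / √1 = 23.
Chord = 2√(r² − d²) = 2·√(81) = 18.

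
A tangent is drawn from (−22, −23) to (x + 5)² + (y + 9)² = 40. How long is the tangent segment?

√445

Centre (−5, −9), r² = 40. |PO|² = (−17)² + (−14)² = 485.
Power of the point: PT² = |PO|² − r² = 445, so PT = √445.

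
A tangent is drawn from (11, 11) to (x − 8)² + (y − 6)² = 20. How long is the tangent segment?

√14

The centre is (8, 6) and r = 2√5. The square of the distance from P to the centre is 9 + 25 = 34.
The tangent meets the radius at right angles, so tangent² = |PO|² − r² = 34 − 20 = 14.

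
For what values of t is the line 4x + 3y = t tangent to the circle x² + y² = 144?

For a tangent, require d(centre, line) = r = 12.
|4·0 + 3·0 − t| / √25 = 12
|t| = 12·5, so t = 60 or t = −60.

t = −60 or t = 60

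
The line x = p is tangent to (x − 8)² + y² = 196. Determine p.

For a tangent, require d(centre, line) = r = 14.
|1·8 + 0·0 − p| / √1 = 14
|p − (8)| = 14, so p = 22 or p = −6.

p = −6 or p = 22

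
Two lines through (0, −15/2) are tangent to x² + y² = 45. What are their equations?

x − 2y = 15 and x + 2y = −15

A line y − (−15/2) = m(x − (0)) is tangent when its distance from (0, 0) is 3√5:
(0m − (15/2))² = 45(m² + 1)
4m² − 1 = 0, so m = 1/2 or m = −1/2.
Through (0, −15/2) these give x − 2y = 15 and x + 2y = −15.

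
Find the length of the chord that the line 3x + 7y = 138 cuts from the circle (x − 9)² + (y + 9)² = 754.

Centre (9, −9), r² = 754. Perpendicular distance d from centre to line = |−174| / √58 = 174/√58.
Half the chord is √(r² − d²) = √(232), so the full chord is 4√58.

4√58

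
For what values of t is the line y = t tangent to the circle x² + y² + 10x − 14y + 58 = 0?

Tangency holds when the distance from the centre (−5, 7) to the line equals the radius 4:
|0·(−5) + 1·7 − t| / √1 = 4
|t − (7)| = 4, so t = 11 or t = 3.

t = 3 or t = 11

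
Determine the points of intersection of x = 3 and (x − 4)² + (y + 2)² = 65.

(3, −10) and (3, 6)

The line gives x = 3. Substituting into the circle:
y² + 4y − 60 = 0
y = 6 or y = −10, giving (3, 6) and (3, −10).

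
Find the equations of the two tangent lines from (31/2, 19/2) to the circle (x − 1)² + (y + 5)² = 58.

3x − 7y = −20 and 7x − 3y = 80

A line y − (19/2) = m(x − (31/2)) is tangent when its distance from (1, −5) is √58:
[m·(−29/2) − (−29/2)]² = 58(m² + 1)
21m² − 58m + 21 = 0, so m = 3/7 or m = 7/3.
Through (31/2, 19/2) these give 3x − 7y = −20 and 7x − 3y = 80.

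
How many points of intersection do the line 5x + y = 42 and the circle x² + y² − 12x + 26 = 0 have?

2

Centre (6, 0), r² = 10. Distance² from centre to line = (−12)²/26 = 72/13.
Since d² < r², the line cuts the circle twice.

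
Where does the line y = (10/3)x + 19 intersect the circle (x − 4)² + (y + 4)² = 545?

Substitute y = (57 + 10x)/3:
109x² + 1308x = 0  ⟹  x² + 12x = 0
x = 0 or x = −12, giving (0, 19) and (−12, −21).

(−12, −21) and (0, 19)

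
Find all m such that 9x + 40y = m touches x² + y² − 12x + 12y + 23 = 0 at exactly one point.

m = −473 or m = 101

Tangency holds when the distance from the centre (6, −6) to the line equals the radius 7:
|9·6 + 40·(−6) − m| / √1681 = 7
|m − (−186)| = 7·41, so m = 101 or m = −473.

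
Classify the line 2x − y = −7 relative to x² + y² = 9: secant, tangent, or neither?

neither

d² = (2·0 − 1·0 − (−7))²/5 = 49/5; r² = 9.
Since d² > r², the line lies outside the circle.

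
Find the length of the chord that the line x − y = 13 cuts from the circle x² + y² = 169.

Express y = x − 13 and substitute into the circle:
2x² − 26x = 0  ⟹  x² − 13x = 0
x = 13 or x = 0, giving (13, 0) and (0, −13).
|(13, 0) − (0, −13)| = √((13)² + (13)²) = 13√2.

13√2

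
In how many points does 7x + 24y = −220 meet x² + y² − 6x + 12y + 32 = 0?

d² = (7·3 + 24·(−6) − (−220))²/625 = 9409/625; r² = 13.
Since d² > r², the line lies outside the circle.

0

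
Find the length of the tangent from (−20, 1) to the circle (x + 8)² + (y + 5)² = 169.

Centre (−8, −5), r² = 169. |PO|² = (−12)² + (6)² = 180.
Power of the point: PT² = |PO|² − r² = 11, so PT = √11.

√11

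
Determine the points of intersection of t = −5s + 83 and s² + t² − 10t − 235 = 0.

(14, 13) and (16, 3)

Express t = −5s + 83 and substitute into the circle:
26s² − 780s + 5824 = 0  ⟹  s² − 30s + 224 = 0
s = 16 or s = 14, giving (16, 3) and (14, 13).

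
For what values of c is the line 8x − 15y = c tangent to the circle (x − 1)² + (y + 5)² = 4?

The line touches the circle iff its distance from (1, −5) is 2:
|8·1 − 15·(−5) − c| / √289 = 2
|c − (83)| = 2·17, so c = 117 or c = 49.

c = 49 or c = 117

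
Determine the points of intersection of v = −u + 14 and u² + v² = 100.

Express v = −u + 14 and substitute into the circle:
2u² − 28u + 96 = 0  ⟹  u² − 14u + 48 = 0
u = 8 or u = 6, giving (8, 6) and (6, 8).

(6, 8) and (8, 6)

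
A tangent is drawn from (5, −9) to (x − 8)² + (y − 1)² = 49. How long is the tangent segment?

2√15

The centre is (8, 1) and r = 7. The square of the distance from P to the centre is 9 + 100 = 109.
The tangent meets the radius at right angles, so tangent² = |PO|² − r² = 109 − 49 = 60.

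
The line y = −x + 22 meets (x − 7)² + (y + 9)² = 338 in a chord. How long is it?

10√2

Substitute y = −x + 22:
2x² − 76x + 672 = 0  ⟹  x² − 38x + 336 = 0
x = 24 or x = 14, giving (24, −2) and (14, 8).
|(24, −2) − (14, 8)| = √((10)² + (−10)²) = 10√2.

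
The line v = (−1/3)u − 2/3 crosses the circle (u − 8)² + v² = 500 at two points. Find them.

From the line, v = (−2 − u)/3. Substituting:
10u² − 140u − 3920 = 0  ⟹  u² − 14u − 392 = 0
u = 28 or u = −14, giving (28, −10) and (−14, 4).

(−14, 4) and (28, −10)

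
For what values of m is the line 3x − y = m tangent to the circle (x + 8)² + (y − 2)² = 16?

m = −26 ± 4√10

The line touches the circle iff its distance from (−8, 2) is 4:
|3·(−8) − 1·2 − m| / √10 = 4
|m − (−26)| = 4√10.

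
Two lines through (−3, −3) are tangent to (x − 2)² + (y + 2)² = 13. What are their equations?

A line y − (−3) = m(x − (−3)) is tangent when its distance from (2, −2) is √13:
(5m − (1))² = 13(m² + 1)
6m² − 5m − 6 = 0, so m = −2/3 or m = 3/2.
Through (−3, −3) these give 2x + 3y = −15 and 3x − 2y = −3.

2x + 3y = −15 and 3x − 2y = −3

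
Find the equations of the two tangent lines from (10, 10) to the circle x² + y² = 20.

x − 2y = −10 and 2x − y = 10

A line y − (10) = m(x − (10)) is tangent when its distance from (0, 0) is 2√5:
(−10m − (−10))² = 20(m² + 1)
2m² − 5m + 2 = 0, so m = 1/2 or m = 2.
With m = 1/2: x − 2y = −10. With m = 2: 2x − y = 10.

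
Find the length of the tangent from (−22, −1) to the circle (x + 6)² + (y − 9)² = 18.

The centre is (−6, 9) and r = 3√2. The square of the distance from P to the centre is 256 + 100 = 356.
Power of the point: PT² = |PO|² − r² = 338, so PT = 13√2.

13√2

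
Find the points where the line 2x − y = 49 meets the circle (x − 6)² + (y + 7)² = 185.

Substitute y = 2x − 49:
5x² − 180x + 1615 = 0  ⟹  x² − 36x + 323 = 0
x = 19 or x = 17, giving (19, −11) and (17, −15).

(17, −15) and (19, −11)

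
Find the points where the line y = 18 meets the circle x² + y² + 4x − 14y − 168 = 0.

From the line, y = 18. Substituting:
x² + 4x − 96 = 0
x = 8 or x = −12, giving (8, 18) and (−12, 18).

(−12, 18) and (8, 18)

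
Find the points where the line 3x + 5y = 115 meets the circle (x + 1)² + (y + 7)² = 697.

(10, 17) and (15, 14)

From the line, y = (115 − 3x)/5. Substituting:
34x² − 850x + 5100 = 0  ⟹  x² − 25x + 150 = 0
x = 15 or x = 10, giving (15, 14) and (10, 17).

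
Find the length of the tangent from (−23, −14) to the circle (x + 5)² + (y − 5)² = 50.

√635

Centre (−5, 5), r² = 50. |PO|² = (−18)² + (−19)² = 685.
The tangent meets the radius at right angles, so tangent² = |PO|² − r² = 685 − 50 = 635.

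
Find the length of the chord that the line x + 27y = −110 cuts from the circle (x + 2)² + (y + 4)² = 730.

The distance from (−2, −4) to the line is 0/√730, and r² = 730.
Chord = 2√(r² − d²) = 2·√(730) = 2√730.

2√730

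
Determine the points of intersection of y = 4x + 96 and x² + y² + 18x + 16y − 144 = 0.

(−26, −8) and (−24, 0)

From the line, y = 4x + 96. Substituting:
17x² + 850x + 10608 = 0  ⟹  x² + 50x + 624 = 0
x = −24 or x = −26, giving (−24, 0) and (−26, −8).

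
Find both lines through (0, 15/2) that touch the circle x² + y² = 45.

x + 2y = 15 and x − 2y = −15

Write the tangent as mx − y + (15/2 − m·(0)) = 0 and set its distance from the centre to 3√5:
(0m − (−15/2))² = 45(m² + 1)
4m² − 1 = 0, so m = −1/2 or m = 1/2.
Through (0, 15/2) these give x + 2y = 15 and x − 2y = −15.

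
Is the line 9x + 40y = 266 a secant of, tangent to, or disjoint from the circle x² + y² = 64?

Substituting the line into the circle gives 1681x² − 4788x − 31644 = 0.
Δ = 22924944 − (−212774256) = 235699200.
Two real roots: the line is a secant.

secant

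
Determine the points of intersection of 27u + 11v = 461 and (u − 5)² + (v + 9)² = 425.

Substitute v = (461 − 27u)/11:
850u² − 31450u + 265200 = 0  ⟹  u² − 37u + 312 = 0
u = 24 or u = 13, giving (24, −17) and (13, 10).

(13, 10) and (24, −17)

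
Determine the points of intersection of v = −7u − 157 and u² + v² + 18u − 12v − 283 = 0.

Substitute v = −7u − 157:
50u² + 2300u + 26250 = 0  ⟹  u² + 46u + 525 = 0
u = −21 or u = −25, giving (−21, −10) and (−25, 18).

(−25, 18) and (−21, −10)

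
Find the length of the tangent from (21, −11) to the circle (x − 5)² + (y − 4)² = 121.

Centre (5, 4), r² = 121. |PO|² = (16)² + (−15)² = 481.
Power of the point: PT² = |PO|² − r² = 360, so PT = 6√10.

6√10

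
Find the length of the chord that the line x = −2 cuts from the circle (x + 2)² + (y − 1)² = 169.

26

The line gives x = −2. Substituting into the circle:
y² − 2y − 168 = 0
y = 14 or y = −12, giving (−2, 14) and (−2, −12).
Chord length = distance between (−2, 14) and (−2, −12) = √676 = 26.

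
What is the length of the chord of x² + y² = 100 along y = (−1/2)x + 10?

Centre (0, 0), r² = 100. Perpendicular distance d from centre to line = |−20| / √5 = 20/√5.
Chord = 2√(r² − d²) = 2·√(20) = 4√5.

4√5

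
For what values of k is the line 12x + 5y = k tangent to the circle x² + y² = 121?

k = −143 or k = 143

The line touches the circle iff its distance from (0, 0) is 11:
|12·0 + 5·0 − k| / √169 = 11
|k| = 11·13, so k = 143 or k = −143.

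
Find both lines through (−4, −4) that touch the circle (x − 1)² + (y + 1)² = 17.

x + 4y = −20 and 4x − y = −12

Write the tangent as mx − y + (−4 − m·(−4)) = 0 and set its distance from the centre to √17:
(5m − (3))² = 17(m² + 1)
4m² − 15m − 4 = 0, so m = −1/4 or m = 4.
With m = −1/4: x + 4y = −20. With m = 4: 4x − y = −12.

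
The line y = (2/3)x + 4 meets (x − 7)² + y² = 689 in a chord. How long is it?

14√13

Centre (7, 0), r² = 689. Perpendicular distance d from centre to line = |26| / √13 = 26/√13.
Half the chord is √(r² − d²) = √(637), so the full chord is 14√13.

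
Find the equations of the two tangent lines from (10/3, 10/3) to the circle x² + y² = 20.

2x + y = 10 and x + 2y = 10

Let a tangent through (10/3, 10/3) have slope m. Its distance from (0, 0) must equal 2√5:
[m·(−10/3) − (−10/3)]² = 20(m² + 1)
2m² + 5m + 2 = 0, so m = −2 or m = −1/2.
With m = −2: 2x + y = 10. With m = −1/2: x + 2y = 10.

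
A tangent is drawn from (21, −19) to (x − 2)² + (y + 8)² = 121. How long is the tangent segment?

Centre (2, −8), r² = 121. |PO|² = (19)² + (−11)² = 482.
By the tangent–radius right angle, tangent length = √(|PO|² − r²) = √361 = 19.

19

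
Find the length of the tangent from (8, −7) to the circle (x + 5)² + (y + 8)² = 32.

With centre O = (−5, −8), |OP|² = 170 and r² = 32.
By the tangent–radius right angle, tangent length = √(|PO|² − r²) = √138.

√138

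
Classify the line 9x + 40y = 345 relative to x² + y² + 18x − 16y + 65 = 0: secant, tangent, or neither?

secant

Centre (−9, 8), r² = 80. Distance² from centre to line = (−106)²/1681 = 11236/1681.
Since d² < r², the line cuts the circle twice.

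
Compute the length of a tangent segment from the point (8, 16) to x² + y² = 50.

The centre is (0, 0) and r = 5√2. The square of the distance from P to the centre is 64 + 256 = 320.
By the tangent–radius right angle, tangent length = √(|PO|² − r²) = √270 = 3√30.

3√30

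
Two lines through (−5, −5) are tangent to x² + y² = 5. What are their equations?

Let a tangent through (−5, −5) have slope m. Its distance from (0, 0) must equal √5:
(5m − (5))² = 5(m² + 1)
2m² − 5m + 2 = 0, so m = 1/2 or m = 2.
With m = 1/2: x − 2y = 5. With m = 2: 2x − y = −5.

x − 2y = 5 and 2x − y = −5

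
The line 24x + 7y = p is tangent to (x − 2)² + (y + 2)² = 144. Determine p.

p = −266 or p = 334

The line touches the circle iff its distance from (2, −2) is 12:
|24·2 + 7·(−2) − p| / √625 = 12
|p − (34)| = 12·25, so p = 334 or p = −266.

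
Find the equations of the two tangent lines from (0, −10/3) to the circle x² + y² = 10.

Write the tangent as mx − y + (−10/3 − m·(0)) = 0 and set its distance from the centre to √10:
(0m − (10/3))² = 10(m² + 1)
9m² − 1 = 0, so m = −1/3 or m = 1/3.
With m = −1/3: x + 3y = −10. With m = 1/3: x − 3y = 10.

x + 3y = −10 and x − 3y = 10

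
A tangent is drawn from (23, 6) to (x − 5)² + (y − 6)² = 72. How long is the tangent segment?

With centre O = (5, 6), |OP|² = 324 and r² = 72.
By the tangent–radius right angle, tangent length = √(|PO|² − r²) = √252 = 6√7.

6√7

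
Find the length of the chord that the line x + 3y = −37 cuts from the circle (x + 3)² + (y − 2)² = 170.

The distance from (−3, 2) to the line is 40/√10, and r² = 170.
Half the chord is √(r² − d²) = √(10), so the full chord is 2√10.

2√10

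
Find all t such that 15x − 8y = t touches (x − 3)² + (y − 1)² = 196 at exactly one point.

Tangency holds when the distance from the centre (3, 1) to the line equals the radius 14:
|15·3 − 8·1 − t| / √289 = 14
|t − (37)| = 14·17, so t = 275 or t = −201.

t = −201 or t = 275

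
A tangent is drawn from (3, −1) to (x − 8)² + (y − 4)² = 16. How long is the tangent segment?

Centre (8, 4), r² = 16. |PO|² = (−5)² + (−5)² = 50.
The tangent meets the radius at right angles, so tangent² = |PO|² − r² = 50 − 16 = 34.

√34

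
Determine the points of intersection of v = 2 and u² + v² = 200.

From the line, v = 2. Substituting:
u² − 196 = 0
u = 14 or u = −14, giving (14, 2) and (−14, 2).

(−14, 2) and (14, 2)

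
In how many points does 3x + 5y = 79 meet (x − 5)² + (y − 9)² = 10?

0

d² = (3·5 + 5·9 − (79))²/34 = 361/34; r² = 10.
Since d² > r², the line lies outside the circle.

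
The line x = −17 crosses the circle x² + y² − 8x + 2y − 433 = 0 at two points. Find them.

The line gives x = −17. Substituting into the circle:
y² + 2y − 8 = 0
y = 2 or y = −4, giving (−17, 2) and (−17, −4).

(−17, −4) and (−17, 2)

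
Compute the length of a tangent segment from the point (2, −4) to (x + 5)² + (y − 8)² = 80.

Centre (−5, 8), r² = 80. |PO|² = (7)² + (−12)² = 193.
The tangent meets the radius at right angles, so tangent² = |PO|² − r² = 193 − 80 = 113.

√113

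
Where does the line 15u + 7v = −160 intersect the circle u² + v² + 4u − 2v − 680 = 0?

(−20, 20) and (1, −25)

Express v = (−160 − 15u)/7 and substitute into the circle:
274u² + 5206u − 5480 = 0  ⟹  u² + 19u − 20 = 0
u = 1 or u = −20, giving (1, −25) and (−20, 20).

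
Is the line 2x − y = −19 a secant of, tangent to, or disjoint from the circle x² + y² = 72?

Substituting the line into the circle gives 5x² + 76x + 289 = 0.
Discriminant = (76)² − 4·5·(289) = −4 < 0.
No real roots: the line does not meet the circle.

disjoint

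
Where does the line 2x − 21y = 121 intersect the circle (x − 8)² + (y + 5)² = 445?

Express y = (−121 + 2x)/21 and substitute into the circle:
445x² − 7120x − 167765 = 0  ⟹  x² − 16x − 377 = 0
x = 29 or x = −13, giving (29, −3) and (−13, −7).

(−13, −7) and (29, −3)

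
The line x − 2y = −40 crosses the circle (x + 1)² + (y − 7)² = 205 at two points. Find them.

Express y = (40 + x)/2 and substitute into the circle:
5x² + 60x − 140 = 0  ⟹  x² + 12x − 28 = 0
x = 2 or x = −14, giving (2, 21) and (−14, 13).

(−14, 13) and (2, 21)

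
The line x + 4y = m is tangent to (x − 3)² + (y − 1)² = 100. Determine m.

The line touches the circle iff its distance from (3, 1) is 10:
|1·3 + 4·1 − m| / √17 = 10
|m − (7)| = 10√17.

m = 7 ± 10√17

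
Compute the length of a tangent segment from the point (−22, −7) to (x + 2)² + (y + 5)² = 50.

√354

Centre (−2, −5), r² = 50. |PO|² = (−20)² + (−2)² = 404.
The tangent meets the radius at right angles, so tangent² = |PO|² − r² = 404 − 50 = 354.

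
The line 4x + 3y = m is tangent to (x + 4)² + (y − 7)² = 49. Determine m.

m = −30 or m = 40

For a tangent, require d(centre, line) = r = 7.
|4·(−4) + 3·7 − m| / √25 = 7
|m − (5)| = 7·5, so m = 40 or m = −30.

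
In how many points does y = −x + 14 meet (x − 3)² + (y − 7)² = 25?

Substituting the line into the circle gives 2x² − 20x + 33 = 0.
Discriminant = (−20)² − 4·2·(33) = 136 > 0.
Two real roots: the line is a secant.

2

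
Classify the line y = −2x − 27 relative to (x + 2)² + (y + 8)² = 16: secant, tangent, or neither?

Centre (−2, −8), r² = 16. Distance² from centre to line = (15)²/5 = 45.
Since d² > r², the line lies outside the circle.

neither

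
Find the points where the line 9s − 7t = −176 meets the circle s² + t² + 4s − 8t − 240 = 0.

(−18, 2) and (−4, 20)

Substitute t = (176 + 9s)/7:
130s² + 2860s + 9360 = 0  ⟹  s² + 22s + 72 = 0
s = −4 or s = −18, giving (−4, 20) and (−18, 2).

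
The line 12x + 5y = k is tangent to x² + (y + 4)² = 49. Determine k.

k = −111 or k = 71

The line touches the circle iff its distance from (0, −4) is 7:
|12·0 + 5·(−4) − k| / √169 = 7
|k − (−20)| = 7·13, so k = 71 or k = −111.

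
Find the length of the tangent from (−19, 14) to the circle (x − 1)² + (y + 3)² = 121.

Centre (1, −3), r² = 121. |PO|² = (−20)² + (17)² = 689.
Power of the point: PT² = |PO|² − r² = 568, so PT = 2√142.

2√142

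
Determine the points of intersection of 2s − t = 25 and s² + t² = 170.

(7, −11) and (13, 1)

From the line, t = 2s − 25. Substituting:
5s² − 100s + 455 = 0  ⟹  s² − 20s + 91 = 0
s = 13 or s = 7, giving (13, 1) and (7, −11).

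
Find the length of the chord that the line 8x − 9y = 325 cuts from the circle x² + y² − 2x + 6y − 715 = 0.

Centre (1, −3), r² = 725. Perpendicular distance d from centre to line = |−290| / √145 = 290/√145.
Chord = 2√(r² − d²) = 2·√(145) = 2√145.

2√145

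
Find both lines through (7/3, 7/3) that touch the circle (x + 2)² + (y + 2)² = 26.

x + 5y = 14 and 5x + y = 14

Write the tangent as mx − y + (7/3 − m·(7/3)) = 0 and set its distance from the centre to √26:
(−13/3m − (−13/3))² = 26(m² + 1)
5m² + 26m + 5 = 0, so m = −1/5 or m = −5.
With m = −1/5: x + 5y = 14. With m = −5: 5x + y = 14.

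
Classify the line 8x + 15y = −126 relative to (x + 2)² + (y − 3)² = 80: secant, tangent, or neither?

neither

Substituting the line into the circle gives 289x² + 3636x + 12141 = 0.
Discriminant = (3636)² − 4·289·(12141) = −814500 < 0.
No real roots: the line does not meet the circle.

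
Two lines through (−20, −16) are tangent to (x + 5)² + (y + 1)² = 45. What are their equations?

Let a tangent through (−20, −16) have slope m. Its distance from (−5, −1) must equal 3√5:
(15m − (15))² = 45(m² + 1)
2m² − 5m + 2 = 0, so m = 1/2 or m = 2.
Through (−20, −16) these give x − 2y = 12 and 2x − y = −24.

x − 2y = 12 and 2x − y = −24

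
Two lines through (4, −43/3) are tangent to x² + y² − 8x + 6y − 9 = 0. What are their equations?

Let a tangent through (4, −43/3) have slope m. Its distance from (4, −3) must equal √34:
[m·(0) − (34/3)]² = 34(m² + 1)
9m² − 25 = 0, so m = 5/3 or m = −5/3.
Through (4, −43/3) these give 5x − 3y = 63 and 5x + 3y = −23.

5x − 3y = 63 and 5x + 3y = −23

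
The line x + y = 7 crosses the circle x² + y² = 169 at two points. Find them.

Substitute y = −x + 7:
2x² − 14x − 120 = 0  ⟹  x² − 7x − 60 = 0
x = 12 or x = −5, giving (12, −5) and (−5, 12).

(−5, 12) and (12, −5)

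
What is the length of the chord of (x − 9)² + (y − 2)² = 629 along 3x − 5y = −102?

The distance from (9, 2) to the line is 119/√34, and r² = 629.
Chord = 2√(r² − d²) = 2·√(425/2) = 5√34.

5√34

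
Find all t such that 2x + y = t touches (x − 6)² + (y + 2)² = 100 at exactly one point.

Tangency holds when the distance from the centre (6, −2) to the line equals the radius 10:
|2·6 + 1·(−2) − t| / √5 = 10
|t − (10)| = 10√5.

t = 10 ± 10√5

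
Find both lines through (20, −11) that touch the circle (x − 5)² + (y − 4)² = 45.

Write the tangent as mx − y + (−11 − m·(20)) = 0 and set its distance from the centre to 3√5:
(−15m − (15))² = 45(m² + 1)
2m² + 5m + 2 = 0, so m = −1/2 or m = −2.
Through (20, −11) these give x + 2y = −2 and 2x + y = 29.

x + 2y = −2 and 2x + y = 29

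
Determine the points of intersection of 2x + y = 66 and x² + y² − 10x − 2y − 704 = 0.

(22, 22) and (32, 2)

Substitute y = −2x + 66:
5x² − 270x + 3520 = 0  ⟹  x² − 54x + 704 = 0
x = 32 or x = 22, giving (32, 2) and (22, 22).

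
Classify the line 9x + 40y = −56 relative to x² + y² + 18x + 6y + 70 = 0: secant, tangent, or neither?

secant

Centre (−9, −3), r² = 20. Distance² from centre to line = (−145)²/1681 = 21025/1681.
Since d² < r², the line cuts the circle twice.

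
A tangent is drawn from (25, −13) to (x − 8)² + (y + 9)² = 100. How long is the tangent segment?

Centre (8, −9), r² = 100. |PO|² = (17)² + (−4)² = 305.
The tangent meets the radius at right angles, so tangent² = |PO|² − r² = 305 − 100 = 205.

√205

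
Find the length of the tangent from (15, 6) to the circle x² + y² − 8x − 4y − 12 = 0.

√105

Centre (4, 2), r² = 32. |PO|² = (11)² + (4)² = 137.
Power of the point: PT² = |PO|² − r² = 105, so PT = √105.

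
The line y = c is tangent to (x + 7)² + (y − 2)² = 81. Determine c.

c = −7 or c = 11

Tangency holds when the distance from the centre (−7, 2) to the line equals the radius 9:
|0·(−7) + 1·2 − c| / √1 = 9
|c − (2)| = 9, so c = 11 or c = −7.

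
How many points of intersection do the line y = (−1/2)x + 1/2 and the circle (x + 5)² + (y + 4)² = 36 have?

0

Centre (−5, −4), r² = 36. Distance² from centre to line = (−14)²/5 = 196/5.
Since d² > r², the line lies outside the circle.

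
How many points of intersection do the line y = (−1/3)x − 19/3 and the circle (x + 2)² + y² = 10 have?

0

Centre (−2, 0), r² = 10. Distance² from centre to line = (17)²/10 = 289/10.
Since d² > r², the line lies outside the circle.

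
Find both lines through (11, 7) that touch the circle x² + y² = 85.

Let a tangent through (11, 7) have slope m. Its distance from (0, 0) must equal √85:
(−11m − (−7))² = 85(m² + 1)
18m² − 77m − 18 = 0, so m = 9/2 or m = −2/9.
With m = 9/2: 9x − 2y = 85. With m = −2/9: 2x + 9y = 85.

9x − 2y = 85 and 2x + 9y = 85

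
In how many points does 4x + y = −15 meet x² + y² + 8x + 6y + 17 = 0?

2

Substituting the line into the circle gives 17x² + 104x + 152 = 0.
Discriminant = (104)² − 4·17·(152) = 480 > 0.
Two real roots: the line is a secant.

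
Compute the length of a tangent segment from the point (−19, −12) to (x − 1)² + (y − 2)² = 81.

√515

With centre O = (1, 2), |OP|² = 596 and r² = 81.
The tangent meets the radius at right angles, so tangent² = |PO|² − r² = 596 − 81 = 515.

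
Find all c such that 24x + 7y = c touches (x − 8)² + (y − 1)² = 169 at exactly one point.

For a tangent, require d(centre, line) = r = 13.
|24·8 + 7·1 − c| / √625 = 13
|c − (199)| = 13·25, so c = 524 or c = −126.

c = −126 or c = 524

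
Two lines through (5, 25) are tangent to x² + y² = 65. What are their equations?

Let a tangent through (5, 25) have slope m. Its distance from (0, 0) must equal √65:
(−5m − (−25))² = 65(m² + 1)
4m² + 25m − 56 = 0, so m = 7/4 or m = −8.
With m = 7/4: 7x − 4y = −65. With m = −8: 8x + y = 65.

7x − 4y = −65 and 8x + y = 65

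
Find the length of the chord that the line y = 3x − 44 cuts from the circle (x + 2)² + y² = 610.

12√10

From the line, y = 3x − 44. Substituting:
10x² − 260x + 1330 = 0  ⟹  x² − 26x + 133 = 0
x = 19 or x = 7, giving (19, 13) and (7, −23).
Chord length = distance between (19, 13) and (7, −23) = √1440 = 12√10.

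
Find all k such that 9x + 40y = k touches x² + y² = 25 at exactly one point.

k = −205 or k = 205

Tangency holds when the distance from the centre (0, 0) to the line equals the radius 5:
|9·0 + 40·0 − k| / √1681 = 5
|k| = 5·41, so k = 205 or k = −205.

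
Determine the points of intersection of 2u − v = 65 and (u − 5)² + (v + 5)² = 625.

From the line, v = 2u − 65. Substituting:
5u² − 250u + 3000 = 0  ⟹  u² − 50u + 600 = 0
u = 30 or u = 20, giving (30, −5) and (20, −25).

(20, −25) and (30, −5)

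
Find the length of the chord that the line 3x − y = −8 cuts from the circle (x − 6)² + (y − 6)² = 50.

2√10

From the line, y = 3x + 8. Substituting:
10x² − 10 = 0  ⟹  x² − 1 = 0
x = 1 or x = −1, giving (1, 11) and (−1, 5).
|(1, 11) − (−1, 5)| = √((2)² + (6)²) = 2√10.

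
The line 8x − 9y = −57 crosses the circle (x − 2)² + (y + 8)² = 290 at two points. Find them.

From the line, y = (57 + 8x)/9. Substituting:
145x² + 1740x − 6525 = 0  ⟹  x² + 12x − 45 = 0
x = 3 or x = −15, giving (3, 9) and (−15, −7).

(−15, −7) and (3, 9)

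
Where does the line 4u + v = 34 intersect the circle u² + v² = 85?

Express v = −4u + 34 and substitute into the circle:
17u² − 272u + 1071 = 0  ⟹  u² − 16u + 63 = 0
u = 9 or u = 7, giving (9, −2) and (7, 6).

(7, 6) and (9, −2)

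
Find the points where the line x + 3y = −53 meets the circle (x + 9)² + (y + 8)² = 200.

Express y = (−53 − x)/3 and substitute into the circle:
10x² + 220x − 230 = 0  ⟹  x² + 22x − 23 = 0
x = 1 or x = −23, giving (1, −18) and (−23, −10).

(−23, −10) and (1, −18)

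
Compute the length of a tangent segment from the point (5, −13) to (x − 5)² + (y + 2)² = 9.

With centre O = (5, −2), |OP|² = 121 and r² = 9.
Power of the point: PT² = |PO|² − r² = 112, so PT = 4√7.

4√7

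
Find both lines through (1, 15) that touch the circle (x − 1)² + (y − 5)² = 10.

Write the tangent as mx − y + (15 − m·(1)) = 0 and set its distance from the centre to √10:
(0m − (−10))² = 10(m² + 1)
m² − 9 = 0, so m = −3 or m = 3.
With m = −3: 3x + y = 18. With m = 3: 3x − y = −12.

3x + y = 18 and 3x − y = −12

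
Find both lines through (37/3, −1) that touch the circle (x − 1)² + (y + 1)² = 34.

3x − 5y = 42 and 3x + 5y = 32

Let a tangent through (37/3, −1) have slope m. Its distance from (1, −1) must equal √34:
(−34/3m − (0))² = 34(m² + 1)
25m² − 9 = 0, so m = 3/5 or m = −3/5.
Through (37/3, −1) these give 3x − 5y = 42 and 3x + 5y = 32.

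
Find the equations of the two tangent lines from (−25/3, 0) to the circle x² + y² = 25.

3x + 4y = −25 and 3x − 4y = −25

Write the tangent as mx − y + (0 − m·(−25/3)) = 0 and set its distance from the centre to 5:
[m·(25/3) − (0)]² = 25(m² + 1)
16m² − 9 = 0, so m = −3/4 or m = 3/4.
Through (−25/3, 0) these give 3x + 4y = −25 and 3x − 4y = −25.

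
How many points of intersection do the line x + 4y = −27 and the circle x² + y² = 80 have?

Centre (0, 0), r² = 80. Distance² from centre to line = (27)²/17 = 729/17.
Since d² < r², the line cuts the circle twice.

2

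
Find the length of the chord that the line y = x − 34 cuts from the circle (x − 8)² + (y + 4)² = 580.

From the line, y = x − 34. Substituting:
2x² − 76x + 384 = 0  ⟹  x² − 38x + 192 = 0
x = 32 or x = 6, giving (32, −2) and (6, −28).
Chord length = distance between (32, −2) and (6, −28) = √1352 = 26√2.

26√2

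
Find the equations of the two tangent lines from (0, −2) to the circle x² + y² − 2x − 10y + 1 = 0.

3x − 4y = 8 and 4x + 3y = −6

Let a tangent through (0, −2) have slope m. Its distance from (1, 5) must equal 5:
(1m − (7))² = 25(m² + 1)
12m² + 7m − 12 = 0, so m = 3/4 or m = −4/3.
With m = 3/4: 3x − 4y = 8. With m = −4/3: 4x + 3y = −6.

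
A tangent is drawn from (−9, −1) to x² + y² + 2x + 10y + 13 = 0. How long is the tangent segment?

With centre O = (−1, −5), |OP|² = 80 and r² = 13.
Power of the point: PT² = |PO|² − r² = 67, so PT = √67.

√67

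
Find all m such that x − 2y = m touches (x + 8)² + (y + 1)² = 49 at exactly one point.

For a tangent, require d(centre, line) = r = 7.
|1·(−8) − 2·(−1) − m| / √5 = 7
|m − (−6)| = 7√5.

m = −6 ± 7√5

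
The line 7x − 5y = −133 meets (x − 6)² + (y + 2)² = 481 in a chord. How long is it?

√74

Substitute y = (133 + 7x)/5:
74x² + 1702x + 9324 = 0  ⟹  x² + 23x + 126 = 0
x = −9 or x = −14, giving (−9, 14) and (−14, 7).
Chord length = distance between (−9, 14) and (−14, 7) = √74 = √74.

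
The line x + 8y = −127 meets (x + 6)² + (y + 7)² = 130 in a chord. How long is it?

The distance from (−6, −7) to the line is 65/√65, and r² = 130.
Half the chord is √(r² − d²) = √(65), so the full chord is 2√65.

2√65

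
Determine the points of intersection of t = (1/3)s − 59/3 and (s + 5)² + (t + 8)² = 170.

(−4, −21) and (2, −19)

From the line, t = (−59 + s)/3. Substituting:
10s² + 20s − 80 = 0  ⟹  s² + 2s − 8 = 0
s = 2 or s = −4, giving (2, −19) and (−4, −21).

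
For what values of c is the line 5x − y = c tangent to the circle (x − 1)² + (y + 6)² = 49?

c = 11 ± 7√26

The line touches the circle iff its distance from (1, −6) is 7:
|5·1 − 1·(−6) − c| / √26 = 7
|c − (11)| = 7√26.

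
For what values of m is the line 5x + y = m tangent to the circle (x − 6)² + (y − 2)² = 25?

The line touches the circle iff its distance from (6, 2) is 5:
|5·6 + 1·2 − m| / √26 = 5
|m − (32)| = 5√26.

m = 32 ± 5√26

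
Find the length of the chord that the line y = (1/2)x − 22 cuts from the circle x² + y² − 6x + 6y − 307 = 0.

8√5

The distance from (3, −3) to the line is 35/√5, and r² = 325.
Chord = 2√(r² − d²) = 2·√(80) = 8√5.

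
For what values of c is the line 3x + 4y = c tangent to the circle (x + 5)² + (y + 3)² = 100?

c = −77 or c = 23

The line touches the circle iff its distance from (−5, −3) is 10:
|3·(−5) + 4·(−3) − c| / √25 = 10
|c − (−27)| = 10·5, so c = 23 or c = −77.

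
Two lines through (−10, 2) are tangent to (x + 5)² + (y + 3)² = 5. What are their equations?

A line y − (2) = m(x − (−10)) is tangent when its distance from (−5, −3) is √5:
(5m − (−5))² = 5(m² + 1)
2m² + 5m + 2 = 0, so m = −2 or m = −1/2.
With m = −2: 2x + y = −18. With m = −1/2: x + 2y = −6.

2x + y = −18 and x + 2y = −6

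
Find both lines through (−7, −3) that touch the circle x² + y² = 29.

Let a tangent through (−7, −3) have slope m. Its distance from (0, 0) must equal √29:
(7m − (3))² = 29(m² + 1)
10m² − 21m − 10 = 0, so m = −2/5 or m = 5/2.
With m = −2/5: 2x + 5y = −29. With m = 5/2: 5x − 2y = −29.

2x + 5y = −29 and 5x − 2y = −29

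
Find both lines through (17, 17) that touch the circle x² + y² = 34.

5x − 3y = 34 and 3x − 5y = −34

Write the tangent as mx − y + (17 − m·(17)) = 0 and set its distance from the centre to √34:
[m·(−17) − (−17)]² = 34(m² + 1)
15m² − 34m + 15 = 0, so m = 5/3 or m = 3/5.
Through (17, 17) these give 5x − 3y = 34 and 3x − 5y = −34.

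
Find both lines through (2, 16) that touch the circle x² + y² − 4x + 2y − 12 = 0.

4x − y = −8 and 4x + y = 24

Write the tangent as mx − y + (16 − m·(2)) = 0 and set its distance from the centre to √17:
[m·(0) − (−17)]² = 17(m² + 1)
m² − 16 = 0, so m = 4 or m = −4.
Through (2, 16) these give 4x − y = −8 and 4x + y = 24.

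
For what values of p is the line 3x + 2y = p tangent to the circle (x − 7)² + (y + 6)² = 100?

p = 9 ± 10√13

The line touches the circle iff its distance from (7, −6) is 10:
|3·7 + 2·(−6) − p| / √13 = 10
|p − (9)| = 10√13.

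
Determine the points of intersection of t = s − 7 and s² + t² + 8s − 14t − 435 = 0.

(−8, −15) and (18, 11)

From the line, t = s − 7. Substituting:
2s² − 20s − 288 = 0  ⟹  s² − 10s − 144 = 0
s = 18 or s = −8, giving (18, 11) and (−8, −15).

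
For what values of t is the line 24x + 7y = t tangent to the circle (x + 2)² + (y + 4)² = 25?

t = −201 or t = 49

For a tangent, require d(centre, line) = r = 5.
|24·(−2) + 7·(−4) − t| / √625 = 5
|t − (−76)| = 5·25, so t = 49 or t = −201.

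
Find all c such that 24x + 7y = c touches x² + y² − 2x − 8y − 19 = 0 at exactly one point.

Tangency holds when the distance from the centre (1, 4) to the line equals the radius 6:
|24·1 + 7·4 − c| / √625 = 6
|c − (52)| = 6·25, so c = 202 or c = −98.

c = −98 or c = 202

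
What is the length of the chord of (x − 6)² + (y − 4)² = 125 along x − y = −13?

5√2

The distance from (6, 4) to the line is 15/√2, and r² = 125.
Half the chord is √(r² − d²) = √(25/2), so the full chord is 5√2.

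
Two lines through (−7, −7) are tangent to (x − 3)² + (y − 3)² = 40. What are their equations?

Write the tangent as mx − y + (−7 − m·(−7)) = 0 and set its distance from the centre to 2√10:
(10m − (10))² = 40(m² + 1)
3m² − 10m + 3 = 0, so m = 3 or m = 1/3.
With m = 3: 3x − y = −14. With m = 1/3: x − 3y = 14.

3x − y = −14 and x − 3y = 14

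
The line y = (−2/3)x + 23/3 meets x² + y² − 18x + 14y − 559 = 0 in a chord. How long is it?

14√13

Centre (9, −7), r² = 689. Perpendicular distance d from centre to line = |−26| / √13 = 26/√13.
Half the chord is √(r² − d²) = √(637), so the full chord is 14√13.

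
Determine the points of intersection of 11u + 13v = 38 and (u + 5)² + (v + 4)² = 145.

Substitute v = (38 − 11u)/13:
290u² − 290u − 12180 = 0  ⟹  u² − u − 42 = 0
u = 7 or u = −6, giving (7, −3) and (−6, 8).

(−6, 8) and (7, −3)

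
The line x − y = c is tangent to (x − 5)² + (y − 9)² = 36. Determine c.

The line touches the circle iff its distance from (5, 9) is 6:
|1·5 − 1·9 − c| / √2 = 6
|c − (−4)| = 6√2.

c = −4 ± 6√2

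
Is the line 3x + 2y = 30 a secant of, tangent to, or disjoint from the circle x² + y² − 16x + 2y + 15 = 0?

Substituting the line into the circle gives 13x² − 256x + 1080 = 0.
Δ = 65536 − 56160 = 9376.
Two real roots: the line is a secant.

secant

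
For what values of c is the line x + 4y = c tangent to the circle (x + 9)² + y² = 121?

For a tangent, require d(centre, line) = r = 11.
|1·(−9) + 4·0 − c| / √17 = 11
|c − (−9)| = 11√17.

c = −9 ± 11√17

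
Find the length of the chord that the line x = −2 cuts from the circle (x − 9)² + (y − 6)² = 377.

32

The line gives x = −2. Substituting into the circle:
y² − 12y − 220 = 0
y = 22 or y = −10, giving (−2, 22) and (−2, −10).
Chord length = distance between (−2, 22) and (−2, −10) = √1024 = 32.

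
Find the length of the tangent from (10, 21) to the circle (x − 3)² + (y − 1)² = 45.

The centre is (3, 1) and r = 3√5. The square of the distance from P to the centre is 49 + 400 = 449.
The tangent meets the radius at right angles, so tangent² = |PO|² − r² = 449 − 45 = 404.

2√101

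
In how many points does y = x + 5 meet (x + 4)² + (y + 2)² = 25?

2

d² = (1·(−4) − 1·(−2) − (−5))²/2 = 9/2; r² = 25.
Since d² < r², the line cuts the circle twice.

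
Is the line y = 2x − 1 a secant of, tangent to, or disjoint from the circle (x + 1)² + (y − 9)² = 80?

secant

Substituting the line into the circle gives 5x² − 38x + 21 = 0.
Discriminant = (−38)² − 4·5·(21) = 1024 > 0.
Two real roots: the line is a secant.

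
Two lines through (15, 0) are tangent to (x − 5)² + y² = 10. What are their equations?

x + 3y = 15 and x − 3y = 15

Let a tangent through (15, 0) have slope m. Its distance from (5, 0) must equal √10:
[m·(−10) − (0)]² = 10(m² + 1)
9m² − 1 = 0, so m = −1/3 or m = 1/3.
With m = −1/3: x + 3y = 15. With m = 1/3: x − 3y = 15.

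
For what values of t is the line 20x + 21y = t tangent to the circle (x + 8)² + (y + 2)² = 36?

t = −376 or t = −28

For a tangent, require d(centre, line) = r = 6.
|20·(−8) + 21·(−2) − t| / √841 = 6
|t − (−202)| = 6·29, so t = −28 or t = −376.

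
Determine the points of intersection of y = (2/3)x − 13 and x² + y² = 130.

(3, −11) and (9, −7)

From the line, y = (−39 + 2x)/3. Substituting:
13x² − 156x + 351 = 0  ⟹  x² − 12x + 27 = 0
x = 9 or x = 3, giving (9, −7) and (3, −11).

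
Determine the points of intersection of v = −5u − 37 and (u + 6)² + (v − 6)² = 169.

(−11, 18) and (−6, −7)

Express v = −5u − 37 and substitute into the circle:
26u² + 442u + 1716 = 0  ⟹  u² + 17u + 66 = 0
u = −6 or u = −11, giving (−6, −7) and (−11, 18).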